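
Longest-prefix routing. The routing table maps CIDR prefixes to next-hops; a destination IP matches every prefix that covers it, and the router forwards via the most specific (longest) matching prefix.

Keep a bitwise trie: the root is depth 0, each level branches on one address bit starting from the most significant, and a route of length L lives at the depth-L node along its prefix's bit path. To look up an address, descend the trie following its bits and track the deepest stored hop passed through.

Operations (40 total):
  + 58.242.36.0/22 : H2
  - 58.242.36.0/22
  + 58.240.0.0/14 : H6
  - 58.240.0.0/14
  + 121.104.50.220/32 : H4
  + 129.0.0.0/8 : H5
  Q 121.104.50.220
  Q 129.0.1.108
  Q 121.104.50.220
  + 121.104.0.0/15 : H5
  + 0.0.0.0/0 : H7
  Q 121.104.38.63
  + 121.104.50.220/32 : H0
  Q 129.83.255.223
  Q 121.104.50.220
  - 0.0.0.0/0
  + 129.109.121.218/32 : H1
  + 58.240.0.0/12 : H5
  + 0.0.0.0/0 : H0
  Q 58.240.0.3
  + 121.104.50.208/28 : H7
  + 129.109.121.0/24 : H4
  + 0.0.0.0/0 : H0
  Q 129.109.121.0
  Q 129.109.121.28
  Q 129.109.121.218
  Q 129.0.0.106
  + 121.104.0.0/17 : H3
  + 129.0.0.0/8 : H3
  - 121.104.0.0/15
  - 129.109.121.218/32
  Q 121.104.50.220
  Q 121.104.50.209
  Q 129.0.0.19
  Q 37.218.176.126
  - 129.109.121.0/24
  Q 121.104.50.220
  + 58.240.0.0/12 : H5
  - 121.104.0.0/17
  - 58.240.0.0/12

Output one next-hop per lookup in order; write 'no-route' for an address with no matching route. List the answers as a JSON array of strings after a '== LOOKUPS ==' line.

Trace:
  add 58.242.36.0/22 -> H2 at depth 22
  del 58.242.36.0/22 (clear depth 22)
  add 58.240.0.0/14 -> H6 at depth 14
  del 58.240.0.0/14 (clear depth 14)
  add 121.104.50.220/32 -> H4 at depth 32
  add 129.0.0.0/8 -> H5 at depth 8
  lookup 121.104.50.220: bits 01111001011010000011001011011100 walk d0:-→d1:-→d2:-→d3:-→d4:-→d5:-→d6:-→d7:-→d8:-→d9:-→d10:-→d11:-→d12:-→d13:-→d14:-→d15:-→d16:-→d17:-→d18:-→d19:-→d20:-→d21:-→d22:-→d23:-→d24:-→d25:-→d26:-→d27:-→d28:-→d29:-→d30:-→d31:-→d32:H4 -> H4
  lookup 129.0.1.108: bits 10000001 walk d0:-→d1:-→d2:-→d3:-→d4:-→d5:-→d6:-→d7:-→d8:H5 -> H5
  lookup 121.104.50.220: bits 01111001011010000011001011011100 walk d0:-→d1:-→d2:-→d3:-→d4:-→d5:-→d6:-→d7:-→d8:-→d9:-→d10:-→d11:-→d12:-→d13:-→d14:-→d15:-→d16:-→d17:-→d18:-→d19:-→d20:-→d21:-→d22:-→d23:-→d24:-→d25:-→d26:-→d27:-→d28:-→d29:-→d30:-→d31:-→d32:H4 -> H4
  add 121.104.0.0/15 -> H5 at depth 15
  add 0.0.0.0/0 -> H7 at depth 0
  lookup 121.104.38.63: bits 0111100101101000001 walk d0:H7→d1:-→d2:-→d3:-→d4:-→d5:-→d6:-→d7:-→d8:-→d9:-→d10:-→d11:-→d12:-→d13:-→d14:-→d15:H5→d16:-→d17:-→d18:-→d19:- -> H5
  add 121.104.50.220/32 -> H0 at depth 32
  lookup 129.83.255.223: bits 10000001 walk d0:H7→d1:-→d2:-→d3:-→d4:-→d5:-→d6:-→d7:-→d8:H5 -> H5
  lookup 121.104.50.220: bits 01111001011010000011001011011100 walk d0:H7→d1:-→d2:-→d3:-→d4:-→d5:-→d6:-→d7:-→d8:-→d9:-→d10:-→d11:-→d12:-→d13:-→d14:-→d15:H5→d16:-→d17:-→d18:-→d19:-→d20:-→d21:-→d22:-→d23:-→d24:-→d25:-→d26:-→d27:-→d28:-→d29:-→d30:-→d31:-→d32:H0 -> H0
  del 0.0.0.0/0 (clear depth 0)
  add 129.109.121.218/32 -> H1 at depth 32
  add 58.240.0.0/12 -> H5 at depth 12
  add 0.0.0.0/0 -> H0 at depth 0
  lookup 58.240.0.3: bits 00111010111100 walk d0:H0→d1:-→d2:-→d3:-→d4:-→d5:-→d6:-→d7:-→d8:-→d9:-→d10:-→d11:-→d12:H5→d13:-→d14:- -> H5
  add 121.104.50.208/28 -> H7 at depth 28
  add 129.109.121.0/24 -> H4 at depth 24
  add 0.0.0.0/0 -> H0 at depth 0
  lookup 129.109.121.0: bits 100000010110110101111001 walk d0:H0→d1:-→d2:-→d3:-→d4:-→d5:-→d6:-→d7:-→d8:H5→d9:-→d10:-→d11:-→d12:-→d13:-→d14:-→d15:-→d16:-→d17:-→d18:-→d19:-→d20:-→d21:-→d22:-→d23:-→d24:H4 -> H4
  lookup 129.109.121.28: bits 100000010110110101111001 walk d0:H0→d1:-→d2:-→d3:-→d4:-→d5:-→d6:-→d7:-→d8:H5→d9:-→d10:-→d11:-→d12:-→d13:-→d14:-→d15:-→d16:-→d17:-→d18:-→d19:-→d20:-→d21:-→d22:-→d23:-→d24:H4 -> H4
  lookup 129.109.121.218: bits 10000001011011010111100111011010 walk d0:H0→d1:-→d2:-→d3:-→d4:-→d5:-→d6:-→d7:-→d8:H5→d9:-→d10:-→d11:-→d12:-→d13:-→d14:-→d15:-→d16:-→d17:-→d18:-→d19:-→d20:-→d21:-→d22:-→d23:-→d24:H4→d25:-→d26:-→d27:-→d28:-→d29:-→d30:-→d31:-→d32:H1 -> H1
  lookup 129.0.0.106: bits 100000010 walk d0:H0→d1:-→d2:-→d3:-→d4:-→d5:-→d6:-→d7:-→d8:H5→d9:- -> H5
  add 121.104.0.0/17 -> H3 at depth 17
  add 129.0.0.0/8 -> H3 at depth 8
  del 121.104.0.0/15 (clear depth 15)
  del 129.109.121.218/32 (clear depth 32)
  lookup 121.104.50.220: bits 01111001011010000011001011011100 walk d0:H0→d1:-→d2:-→d3:-→d4:-→d5:-→d6:-→d7:-→d8:-→d9:-→d10:-→d11:-→d12:-→d13:-→d14:-→d15:-→d16:-→d17:H3→d18:-→d19:-→d20:-→d21:-→d22:-→d23:-→d24:-→d25:-→d26:-→d27:-→d28:H7→d29:-→d30:-→d31:-→d32:H0 -> H0
  lookup 121.104.50.209: bits 0111100101101000001100101101 walk d0:H0→d1:-→d2:-→d3:-→d4:-→d5:-→d6:-→d7:-→d8:-→d9:-→d10:-→d11:-→d12:-→d13:-→d14:-→d15:-→d16:-→d17:H3→d18:-→d19:-→d20:-→d21:-→d22:-→d23:-→d24:-→d25:-→d26:-→d27:-→d28:H7 -> H7
  lookup 129.0.0.19: bits 100000010 walk d0:H0→d1:-→d2:-→d3:-→d4:-→d5:-→d6:-→d7:-→d8:H3→d9:- -> H3
  lookup 37.218.176.126: bits 001 walk d0:H0→d1:-→d2:-→d3:- -> H0
  del 129.109.121.0/24 (clear depth 24)
  lookup 121.104.50.220: bits 01111001011010000011001011011100 walk d0:H0→d1:-→d2:-→d3:-→d4:-→d5:-→d6:-→d7:-→d8:-→d9:-→d10:-→d11:-→d12:-→d13:-→d14:-→d15:-→d16:-→d17:H3→d18:-→d19:-→d20:-→d21:-→d22:-→d23:-→d24:-→d25:-→d26:-→d27:-→d28:H7→d29:-→d30:-→d31:-→d32:H0 -> H0
  add 58.240.0.0/12 -> H5 at depth 12
  del 121.104.0.0/17 (clear depth 17)
  del 58.240.0.0/12 (clear depth 12)

== LOOKUPS ==
["H4","H5","H4","H5","H5","H0","H5","H4","H4","H1","H5","H0","H7","H3","H0","H0"]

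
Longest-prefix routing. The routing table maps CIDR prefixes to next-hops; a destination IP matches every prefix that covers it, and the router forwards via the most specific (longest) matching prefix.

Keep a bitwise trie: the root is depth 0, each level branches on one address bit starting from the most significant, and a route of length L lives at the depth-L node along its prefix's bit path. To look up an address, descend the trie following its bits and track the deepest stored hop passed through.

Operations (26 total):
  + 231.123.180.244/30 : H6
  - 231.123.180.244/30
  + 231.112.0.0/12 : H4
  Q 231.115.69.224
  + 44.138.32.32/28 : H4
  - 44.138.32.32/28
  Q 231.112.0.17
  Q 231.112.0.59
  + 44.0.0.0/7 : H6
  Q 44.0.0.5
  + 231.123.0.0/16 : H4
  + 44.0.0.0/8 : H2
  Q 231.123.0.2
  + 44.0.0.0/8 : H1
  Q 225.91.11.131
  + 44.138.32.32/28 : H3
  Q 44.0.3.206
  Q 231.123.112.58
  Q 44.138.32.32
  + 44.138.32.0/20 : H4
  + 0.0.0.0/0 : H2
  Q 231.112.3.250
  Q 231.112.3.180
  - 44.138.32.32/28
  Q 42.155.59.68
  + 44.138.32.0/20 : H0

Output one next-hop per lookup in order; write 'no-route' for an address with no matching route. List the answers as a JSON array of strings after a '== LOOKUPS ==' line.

Process each operation:
  add 231.123.180.244/30 -> H6 at depth 30
  - 231.123.180.244/30 clear@30
  add 231.112.0.0/12 -> H4 at depth 12
  Q 231.115.69.224: descend 111001110111 ; hops seen [H4] ; pick H4
  add 44.138.32.32/28 -> H4 at depth 28
  - 44.138.32.32/28 clear@28
  Q 231.112.0.17: descend 111001110111 ; hops seen [H4] ; pick H4
  Q 231.112.0.59: descend 111001110111 ; hops seen [H4] ; pick H4
  add 44.0.0.0/7 -> H6 at depth 7
  Q 44.0.0.5: descend 00101100 ; hops seen [H6] ; pick H6
  add 231.123.0.0/16 -> H4 at depth 16
  add 44.0.0.0/8 -> H2 at depth 8
  Q 231.123.0.2: descend 1110011101111011 ; hops seen [H4,H4] ; pick H4
  add 44.0.0.0/8 -> H1 at depth 8
  Q 225.91.11.131: descend 11100 ; hops seen [∅] ; pick no-route
  add 44.138.32.32/28 -> H3 at depth 28
  Q 44.0.3.206: descend 00101100 ; hops seen [H6,H1] ; pick H1
  Q 231.123.112.58: descend 1110011101111011 ; hops seen [H4,H4] ; pick H4
  Q 44.138.32.32: descend 0010110010001010001000000010 ; hops seen [H6,H1,H3] ; pick H3
  add 44.138.32.0/20 -> H4 at depth 20
  add 0.0.0.0/0 -> H2 at depth 0
  Q 231.112.3.250: descend 111001110111 ; hops seen [H2,H4] ; pick H4
  Q 231.112.3.180: descend 111001110111 ; hops seen [H2,H4] ; pick H4
  - 44.138.32.32/28 clear@28
  Q 42.155.59.68: descend 00101 ; hops seen [H2] ; pick H2
  add 44.138.32.0/20 -> H0 at depth 20

== LOOKUPS ==
["H4","H4","H4","H6","H4","no-route","H1","H4","H3","H4","H4","H2"]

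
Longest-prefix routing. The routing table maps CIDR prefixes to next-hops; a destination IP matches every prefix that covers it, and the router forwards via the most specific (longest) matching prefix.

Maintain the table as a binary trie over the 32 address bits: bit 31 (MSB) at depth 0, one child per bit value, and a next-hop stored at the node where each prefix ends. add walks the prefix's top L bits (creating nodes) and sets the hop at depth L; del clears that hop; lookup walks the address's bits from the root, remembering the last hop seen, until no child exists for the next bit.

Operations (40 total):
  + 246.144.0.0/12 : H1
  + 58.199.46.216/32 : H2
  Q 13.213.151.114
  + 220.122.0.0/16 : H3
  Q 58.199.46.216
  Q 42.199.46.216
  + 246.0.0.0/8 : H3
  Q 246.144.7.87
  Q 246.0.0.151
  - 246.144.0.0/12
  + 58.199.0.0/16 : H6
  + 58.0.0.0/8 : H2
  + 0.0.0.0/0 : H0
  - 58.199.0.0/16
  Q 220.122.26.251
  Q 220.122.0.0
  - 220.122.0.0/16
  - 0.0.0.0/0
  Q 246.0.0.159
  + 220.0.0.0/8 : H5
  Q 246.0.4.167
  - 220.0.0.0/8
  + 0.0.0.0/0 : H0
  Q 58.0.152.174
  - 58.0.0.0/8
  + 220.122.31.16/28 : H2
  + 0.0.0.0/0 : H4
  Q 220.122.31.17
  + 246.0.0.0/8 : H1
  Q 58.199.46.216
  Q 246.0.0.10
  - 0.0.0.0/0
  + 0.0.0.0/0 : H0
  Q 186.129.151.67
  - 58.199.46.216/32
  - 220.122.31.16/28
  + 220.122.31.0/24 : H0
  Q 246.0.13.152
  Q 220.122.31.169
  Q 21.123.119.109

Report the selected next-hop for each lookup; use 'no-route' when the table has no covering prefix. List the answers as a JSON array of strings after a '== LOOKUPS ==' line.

Process each operation:
  add 246.144.0.0/12 -> H1 at depth 12
  add 58.199.46.216/32 -> H2 at depth 32
  ? 13.213.151.114  path d0:-→d1:-→d2:-  best=no-route
  add 220.122.0.0/16 -> H3 at depth 16
  ? 58.199.46.216  path d0:-→d1:-→d2:-→d3:-→d4:-→d5:-→d6:-→d7:-→d8:-→d9:-→d10:-→d11:-→d12:-→d13:-→d14:-→d15:-→d16:-→d17:-→d18:-→d19:-→d20:-→d21:-→d22:-→d23:-→d24:-→d25:-→d26:-→d27:-→d28:-→d29:-→d30:-→d31:-→d32:H2  best=H2
  ? 42.199.46.216  path d0:-→d1:-→d2:-→d3:-  best=no-route
  add 246.0.0.0/8 -> H3 at depth 8
  ? 246.144.7.87  path d0:-→d1:-→d2:-→d3:-→d4:-→d5:-→d6:-→d7:-→d8:H3→d9:-→d10:-→d11:-→d12:H1  best=H1
  ? 246.0.0.151  path d0:-→d1:-→d2:-→d3:-→d4:-→d5:-→d6:-→d7:-→d8:H3  best=H3
  del 246.144.0.0/12 (clear depth 12)
  add 58.199.0.0/16 -> H6 at depth 16
  add 58.0.0.0/8 -> H2 at depth 8
  add 0.0.0.0/0 -> H0 at depth 0
  del 58.199.0.0/16 (clear depth 16)
  ? 220.122.26.251  path d0:H0→d1:-→d2:-→d3:-→d4:-→d5:-→d6:-→d7:-→d8:-→d9:-→d10:-→d11:-→d12:-→d13:-→d14:-→d15:-→d16:H3  best=H3
  ? 220.122.0.0  path d0:H0→d1:-→d2:-→d3:-→d4:-→d5:-→d6:-→d7:-→d8:-→d9:-→d10:-→d11:-→d12:-→d13:-→d14:-→d15:-→d16:H3  best=H3
  del 220.122.0.0/16 (clear depth 16)
  del 0.0.0.0/0 (clear depth 0)
  ? 246.0.0.159  path d0:-→d1:-→d2:-→d3:-→d4:-→d5:-→d6:-→d7:-→d8:H3  best=H3
  add 220.0.0.0/8 -> H5 at depth 8
  ? 246.0.4.167  path d0:-→d1:-→d2:-→d3:-→d4:-→d5:-→d6:-→d7:-→d8:H3  best=H3
  del 220.0.0.0/8 (clear depth 8)
  add 0.0.0.0/0 -> H0 at depth 0
  ? 58.0.152.174  path d0:H0→d1:-→d2:-→d3:-→d4:-→d5:-→d6:-→d7:-→d8:H2  best=H2
  del 58.0.0.0/8 (clear depth 8)
  add 220.122.31.16/28 -> H2 at depth 28
  add 0.0.0.0/0 -> H4 at depth 0
  ? 220.122.31.17  path d0:H4→d1:-→d2:-→d3:-→d4:-→d5:-→d6:-→d7:-→d8:-→d9:-→d10:-→d11:-→d12:-→d13:-→d14:-→d15:-→d16:-→d17:-→d18:-→d19:-→d20:-→d21:-→d22:-→d23:-→d24:-→d25:-→d26:-→d27:-→d28:H2  best=H2
  add 246.0.0.0/8 -> H1 at depth 8
  ? 58.199.46.216  path d0:H4→d1:-→d2:-→d3:-→d4:-→d5:-→d6:-→d7:-→d8:-→d9:-→d10:-→d11:-→d12:-→d13:-→d14:-→d15:-→d16:-→d17:-→d18:-→d19:-→d20:-→d21:-→d22:-→d23:-→d24:-→d25:-→d26:-→d27:-→d28:-→d29:-→d30:-→d31:-→d32:H2  best=H2
  ? 246.0.0.10  path d0:H4→d1:-→d2:-→d3:-→d4:-→d5:-→d6:-→d7:-→d8:H1  best=H1
  del 0.0.0.0/0 (clear depth 0)
  add 0.0.0.0/0 -> H0 at depth 0
  ? 186.129.151.67  path d0:H0→d1:-  best=H0
  del 58.199.46.216/32 (clear depth 32)
  del 220.122.31.16/28 (clear depth 28)
  add 220.122.31.0/24 -> H0 at depth 24
  ? 246.0.13.152  path d0:H0→d1:-→d2:-→d3:-→d4:-→d5:-→d6:-→d7:-→d8:H1  best=H1
  ? 220.122.31.169  path d0:H0→d1:-→d2:-→d3:-→d4:-→d5:-→d6:-→d7:-→d8:-→d9:-→d10:-→d11:-→d12:-→d13:-→d14:-→d15:-→d16:-→d17:-→d18:-→d19:-→d20:-→d21:-→d22:-→d23:-→d24:H0  best=H0
  ? 21.123.119.109  path d0:H0→d1:-→d2:-  best=H0

== LOOKUPS ==
["no-route","H2","no-route","H1","H3","H3","H3","H3","H3","H2","H2","H2","H1","H0","H1","H0","H0"]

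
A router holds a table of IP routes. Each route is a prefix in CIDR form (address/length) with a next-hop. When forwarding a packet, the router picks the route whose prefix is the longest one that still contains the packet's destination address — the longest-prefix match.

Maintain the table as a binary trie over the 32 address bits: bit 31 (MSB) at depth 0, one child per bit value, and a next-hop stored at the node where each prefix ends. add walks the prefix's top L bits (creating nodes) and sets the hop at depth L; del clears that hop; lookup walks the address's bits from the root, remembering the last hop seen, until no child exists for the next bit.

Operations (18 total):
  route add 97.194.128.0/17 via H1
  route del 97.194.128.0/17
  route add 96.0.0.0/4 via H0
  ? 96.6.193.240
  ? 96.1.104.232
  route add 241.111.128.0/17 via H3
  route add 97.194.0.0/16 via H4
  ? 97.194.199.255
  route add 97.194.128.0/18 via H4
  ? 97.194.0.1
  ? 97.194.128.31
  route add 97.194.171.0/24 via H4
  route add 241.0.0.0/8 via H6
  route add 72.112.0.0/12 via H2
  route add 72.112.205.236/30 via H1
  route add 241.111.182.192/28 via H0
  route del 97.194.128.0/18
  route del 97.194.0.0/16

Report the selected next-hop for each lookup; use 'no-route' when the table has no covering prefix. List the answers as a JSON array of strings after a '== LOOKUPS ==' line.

Apply in order:
  add 97.194.128.0/17 -> H1 at depth 17
  - 97.194.128.0/17 clear@17
  add 96.0.0.0/4 -> H0 at depth 4
  Q 96.6.193.240: descend 0110000 ; hops seen [H0] ; pick H0
  Q 96.1.104.232: descend 0110000 ; hops seen [H0] ; pick H0
  add 241.111.128.0/17 -> H3 at depth 17
  add 97.194.0.0/16 -> H4 at depth 16
  Q 97.194.199.255: descend 01100001110000101 ; hops seen [H0,H4] ; pick H4
  add 97.194.128.0/18 -> H4 at depth 18
  Q 97.194.0.1: descend 0110000111000010 ; hops seen [H0,H4] ; pick H4
  Q 97.194.128.31: descend 011000011100001010 ; hops seen [H0,H4,H4] ; pick H4
  add 97.194.171.0/24 -> H4 at depth 24
  add 241.0.0.0/8 -> H6 at depth 8
  add 72.112.0.0/12 -> H2 at depth 12
  add 72.112.205.236/30 -> H1 at depth 30
  add 241.111.182.192/28 -> H0 at depth 28
  - 97.194.128.0/18 clear@18
  - 97.194.0.0/16 clear@16

== LOOKUPS ==
["H0","H0","H4","H4","H4"]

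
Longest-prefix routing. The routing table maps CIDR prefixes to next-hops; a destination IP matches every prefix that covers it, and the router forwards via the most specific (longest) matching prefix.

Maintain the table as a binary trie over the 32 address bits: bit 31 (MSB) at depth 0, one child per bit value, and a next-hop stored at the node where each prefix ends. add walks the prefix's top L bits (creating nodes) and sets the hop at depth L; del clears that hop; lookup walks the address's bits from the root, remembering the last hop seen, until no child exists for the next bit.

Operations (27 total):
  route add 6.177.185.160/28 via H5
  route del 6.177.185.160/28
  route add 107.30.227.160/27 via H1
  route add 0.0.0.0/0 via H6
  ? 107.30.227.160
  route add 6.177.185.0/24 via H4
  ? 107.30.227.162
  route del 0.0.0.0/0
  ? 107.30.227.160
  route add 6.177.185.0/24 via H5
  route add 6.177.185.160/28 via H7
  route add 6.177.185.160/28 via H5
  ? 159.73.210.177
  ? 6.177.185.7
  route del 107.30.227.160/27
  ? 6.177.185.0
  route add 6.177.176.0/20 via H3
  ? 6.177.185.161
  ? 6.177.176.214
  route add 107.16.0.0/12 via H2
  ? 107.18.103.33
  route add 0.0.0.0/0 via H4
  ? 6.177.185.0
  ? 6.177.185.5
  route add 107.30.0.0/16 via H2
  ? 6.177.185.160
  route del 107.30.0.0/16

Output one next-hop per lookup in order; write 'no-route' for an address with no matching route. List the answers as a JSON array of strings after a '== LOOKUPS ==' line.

Trace:
  + 6.177.185.160/28 (H5) depth=28
  - 6.177.185.160/28 clear@28
  + 107.30.227.160/27 (H1) depth=27
  + 0.0.0.0/0 (H6) depth=0
  lookup 107.30.227.160: bits 011010110001111011100011101 walk d0:H6→d1:-→d2:-→d3:-→d4:-→d5:-→d6:-→d7:-→d8:-→d9:-→d10:-→d11:-→d12:-→d13:-→d14:-→d15:-→d16:-→d17:-→d18:-→d19:-→d20:-→d21:-→d22:-→d23:-→d24:-→d25:-→d26:-→d27:H1 -> H1
  + 6.177.185.0/24 (H4) depth=24
  lookup 107.30.227.162: bits 011010110001111011100011101 walk d0:H6→d1:-→d2:-→d3:-→d4:-→d5:-→d6:-→d7:-→d8:-→d9:-→d10:-→d11:-→d12:-→d13:-→d14:-→d15:-→d16:-→d17:-→d18:-→d19:-→d20:-→d21:-→d22:-→d23:-→d24:-→d25:-→d26:-→d27:H1 -> H1
  - 0.0.0.0/0 clear@0
  lookup 107.30.227.160: bits 011010110001111011100011101 walk d0:-→d1:-→d2:-→d3:-→d4:-→d5:-→d6:-→d7:-→d8:-→d9:-→d10:-→d11:-→d12:-→d13:-→d14:-→d15:-→d16:-→d17:-→d18:-→d19:-→d20:-→d21:-→d22:-→d23:-→d24:-→d25:-→d26:-→d27:H1 -> H1
  + 6.177.185.0/24 (H5) depth=24
  + 6.177.185.160/28 (H7) depth=28
  + 6.177.185.160/28 (H5) depth=28
  lookup 159.73.210.177: bits ε walk d0:- -> no-route
  lookup 6.177.185.7: bits 000001101011000110111001 walk d0:-→d1:-→d2:-→d3:-→d4:-→d5:-→d6:-→d7:-→d8:-→d9:-→d10:-→d11:-→d12:-→d13:-→d14:-→d15:-→d16:-→d17:-→d18:-→d19:-→d20:-→d21:-→d22:-→d23:-→d24:H5 -> H5
  - 107.30.227.160/27 clear@27
  lookup 6.177.185.0: bits 000001101011000110111001 walk d0:-→d1:-→d2:-→d3:-→d4:-→d5:-→d6:-→d7:-→d8:-→d9:-→d10:-→d11:-→d12:-→d13:-→d14:-→d15:-→d16:-→d17:-→d18:-→d19:-→d20:-→d21:-→d22:-→d23:-→d24:H5 -> H5
  + 6.177.176.0/20 (H3) depth=20
  lookup 6.177.185.161: bits 0000011010110001101110011010 walk d0:-→d1:-→d2:-→d3:-→d4:-→d5:-→d6:-→d7:-→d8:-→d9:-→d10:-→d11:-→d12:-→d13:-→d14:-→d15:-→d16:-→d17:-→d18:-→d19:-→d20:H3→d21:-→d22:-→d23:-→d24:H5→d25:-→d26:-→d27:-→d28:H5 -> H5
  lookup 6.177.176.214: bits 00000110101100011011 walk d0:-→d1:-→d2:-→d3:-→d4:-→d5:-→d6:-→d7:-→d8:-→d9:-→d10:-→d11:-→d12:-→d13:-→d14:-→d15:-→d16:-→d17:-→d18:-→d19:-→d20:H3 -> H3
  + 107.16.0.0/12 (H2) depth=12
  lookup 107.18.103.33: bits 011010110001 walk d0:-→d1:-→d2:-→d3:-→d4:-→d5:-→d6:-→d7:-→d8:-→d9:-→d10:-→d11:-→d12:H2 -> H2
  + 0.0.0.0/0 (H4) depth=0
  lookup 6.177.185.0: bits 000001101011000110111001 walk d0:H4→d1:-→d2:-→d3:-→d4:-→d5:-→d6:-→d7:-→d8:-→d9:-→d10:-→d11:-→d12:-→d13:-→d14:-→d15:-→d16:-→d17:-→d18:-→d19:-→d20:H3→d21:-→d22:-→d23:-→d24:H5 -> H5
  lookup 6.177.185.5: bits 000001101011000110111001 walk d0:H4→d1:-→d2:-→d3:-→d4:-→d5:-→d6:-→d7:-→d8:-→d9:-→d10:-→d11:-→d12:-→d13:-→d14:-→d15:-→d16:-→d17:-→d18:-→d19:-→d20:H3→d21:-→d22:-→d23:-→d24:H5 -> H5
  + 107.30.0.0/16 (H2) depth=16
  lookup 6.177.185.160: bits 0000011010110001101110011010 walk d0:H4→d1:-→d2:-→d3:-→d4:-→d5:-→d6:-→d7:-→d8:-→d9:-→d10:-→d11:-→d12:-→d13:-→d14:-→d15:-→d16:-→d17:-→d18:-→d19:-→d20:H3→d21:-→d22:-→d23:-→d24:H5→d25:-→d26:-→d27:-→d28:H5 -> H5
  - 107.30.0.0/16 clear@16

== LOOKUPS ==
["H1","H1","H1","no-route","H5","H5","H5","H3","H2","H5","H5","H5"]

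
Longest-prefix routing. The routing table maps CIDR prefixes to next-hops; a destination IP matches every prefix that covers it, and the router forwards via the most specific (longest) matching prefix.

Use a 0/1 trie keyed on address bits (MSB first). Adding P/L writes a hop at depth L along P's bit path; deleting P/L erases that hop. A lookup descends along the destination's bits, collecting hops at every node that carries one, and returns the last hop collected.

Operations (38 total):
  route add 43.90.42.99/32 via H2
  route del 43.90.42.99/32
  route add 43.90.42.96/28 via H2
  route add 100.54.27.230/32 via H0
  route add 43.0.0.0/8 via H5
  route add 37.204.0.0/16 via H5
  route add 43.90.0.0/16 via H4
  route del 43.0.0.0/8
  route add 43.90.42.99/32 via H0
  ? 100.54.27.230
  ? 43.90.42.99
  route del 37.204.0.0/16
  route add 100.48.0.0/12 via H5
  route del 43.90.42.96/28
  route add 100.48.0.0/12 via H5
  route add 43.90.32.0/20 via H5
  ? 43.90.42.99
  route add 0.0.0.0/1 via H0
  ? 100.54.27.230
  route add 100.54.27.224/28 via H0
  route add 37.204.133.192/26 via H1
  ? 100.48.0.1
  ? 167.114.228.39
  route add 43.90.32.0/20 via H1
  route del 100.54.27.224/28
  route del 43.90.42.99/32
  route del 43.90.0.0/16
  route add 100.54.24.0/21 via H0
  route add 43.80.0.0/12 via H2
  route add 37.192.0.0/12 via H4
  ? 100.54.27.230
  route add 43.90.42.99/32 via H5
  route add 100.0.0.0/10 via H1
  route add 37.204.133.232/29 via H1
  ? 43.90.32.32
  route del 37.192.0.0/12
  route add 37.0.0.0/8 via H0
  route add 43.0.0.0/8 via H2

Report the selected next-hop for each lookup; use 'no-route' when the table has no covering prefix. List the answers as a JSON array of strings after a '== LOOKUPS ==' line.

Trace:
  + 43.90.42.99/32 (H2) depth=32
  del 43.90.42.99/32 (clear depth 32)
  + 43.90.42.96/28 (H2) depth=28
  + 100.54.27.230/32 (H0) depth=32
  + 43.0.0.0/8 (H5) depth=8
  + 37.204.0.0/16 (H5) depth=16
  + 43.90.0.0/16 (H4) depth=16
  del 43.0.0.0/8 (clear depth 8)
  + 43.90.42.99/32 (H0) depth=32
  ? 100.54.27.230  path d0:-→d1:-→d2:-→d3:-→d4:-→d5:-→d6:-→d7:-→d8:-→d9:-→d10:-→d11:-→d12:-→d13:-→d14:-→d15:-→d16:-→d17:-→d18:-→d19:-→d20:-→d21:-→d22:-→d23:-→d24:-→d25:-→d26:-→d27:-→d28:-→d29:-→d30:-→d31:-→d32:H0  best=H0
  ? 43.90.42.99  path d0:-→d1:-→d2:-→d3:-→d4:-→d5:-→d6:-→d7:-→d8:-→d9:-→d10:-→d11:-→d12:-→d13:-→d14:-→d15:-→d16:H4→d17:-→d18:-→d19:-→d20:-→d21:-→d22:-→d23:-→d24:-→d25:-→d26:-→d27:-→d28:H2→d29:-→d30:-→d31:-→d32:H0  best=H0
  del 37.204.0.0/16 (clear depth 16)
  + 100.48.0.0/12 (H5) depth=12
  del 43.90.42.96/28 (clear depth 28)
  + 100.48.0.0/12 (H5) depth=12
  + 43.90.32.0/20 (H5) depth=20
  ? 43.90.42.99  path d0:-→d1:-→d2:-→d3:-→d4:-→d5:-→d6:-→d7:-→d8:-→d9:-→d10:-→d11:-→d12:-→d13:-→d14:-→d15:-→d16:H4→d17:-→d18:-→d19:-→d20:H5→d21:-→d22:-→d23:-→d24:-→d25:-→d26:-→d27:-→d28:-→d29:-→d30:-→d31:-→d32:H0  best=H0
  + 0.0.0.0/1 (H0) depth=1
  ? 100.54.27.230  path d0:-→d1:H0→d2:-→d3:-→d4:-→d5:-→d6:-→d7:-→d8:-→d9:-→d10:-→d11:-→d12:H5→d13:-→d14:-→d15:-→d16:-→d17:-→d18:-→d19:-→d20:-→d21:-→d22:-→d23:-→d24:-→d25:-→d26:-→d27:-→d28:-→d29:-→d30:-→d31:-→d32:H0  best=H0
  + 100.54.27.224/28 (H0) depth=28
  + 37.204.133.192/26 (H1) depth=26
  ? 100.48.0.1  path d0:-→d1:H0→d2:-→d3:-→d4:-→d5:-→d6:-→d7:-→d8:-→d9:-→d10:-→d11:-→d12:H5→d13:-  best=H5
  ? 167.114.228.39  path d0:-  best=no-route
  + 43.90.32.0/20 (H1) depth=20
  del 100.54.27.224/28 (clear depth 28)
  del 43.90.42.99/32 (clear depth 32)
  del 43.90.0.0/16 (clear depth 16)
  + 100.54.24.0/21 (H0) depth=21
  + 43.80.0.0/12 (H2) depth=12
  + 37.192.0.0/12 (H4) depth=12
  ? 100.54.27.230  path d0:-→d1:H0→d2:-→d3:-→d4:-→d5:-→d6:-→d7:-→d8:-→d9:-→d10:-→d11:-→d12:H5→d13:-→d14:-→d15:-→d16:-→d17:-→d18:-→d19:-→d20:-→d21:H0→d22:-→d23:-→d24:-→d25:-→d26:-→d27:-→d28:-→d29:-→d30:-→d31:-→d32:H0  best=H0
  + 43.90.42.99/32 (H5) depth=32
  + 100.0.0.0/10 (H1) depth=10
  + 37.204.133.232/29 (H1) depth=29
  ? 43.90.32.32  path d0:-→d1:H0→d2:-→d3:-→d4:-→d5:-→d6:-→d7:-→d8:-→d9:-→d10:-→d11:-→d12:H2→d13:-→d14:-→d15:-→d16:-→d17:-→d18:-→d19:-→d20:H1  best=H1
  del 37.192.0.0/12 (clear depth 12)
  + 37.0.0.0/8 (H0) depth=8
  + 43.0.0.0/8 (H2) depth=8

== LOOKUPS ==
["H0","H0","H0","H0","H5","no-route","H0","H1"]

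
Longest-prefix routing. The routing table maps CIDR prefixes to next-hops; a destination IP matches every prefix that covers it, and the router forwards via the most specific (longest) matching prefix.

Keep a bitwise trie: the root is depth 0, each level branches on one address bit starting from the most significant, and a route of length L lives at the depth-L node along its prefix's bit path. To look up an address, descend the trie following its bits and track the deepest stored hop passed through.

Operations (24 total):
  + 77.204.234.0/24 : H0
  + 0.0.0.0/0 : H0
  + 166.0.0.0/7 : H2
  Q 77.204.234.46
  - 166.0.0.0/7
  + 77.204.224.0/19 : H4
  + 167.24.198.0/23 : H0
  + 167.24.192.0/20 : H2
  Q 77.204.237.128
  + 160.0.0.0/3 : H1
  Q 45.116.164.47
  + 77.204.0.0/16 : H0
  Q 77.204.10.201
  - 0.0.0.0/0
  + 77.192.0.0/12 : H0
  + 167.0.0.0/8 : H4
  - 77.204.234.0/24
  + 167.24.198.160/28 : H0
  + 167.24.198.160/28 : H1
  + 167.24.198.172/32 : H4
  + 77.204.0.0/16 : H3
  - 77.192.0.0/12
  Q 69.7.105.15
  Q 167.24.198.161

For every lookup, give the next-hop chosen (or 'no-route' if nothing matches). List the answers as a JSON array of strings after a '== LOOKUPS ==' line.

Trace:
  + 77.204.234.0/24 (H0) depth=24
  + 0.0.0.0/0 (H0) depth=0
  + 166.0.0.0/7 (H2) depth=7
  Q 77.204.234.46: descend 010011011100110011101010 ; hops seen [H0,H0] ; pick H0
  del 166.0.0.0/7 (clear depth 7)
  + 77.204.224.0/19 (H4) depth=19
  + 167.24.198.0/23 (H0) depth=23
  + 167.24.192.0/20 (H2) depth=20
  Q 77.204.237.128: descend 010011011100110011101 ; hops seen [H0,H4] ; pick H4
  + 160.0.0.0/3 (H1) depth=3
  Q 45.116.164.47: descend 0 ; hops seen [H0] ; pick H0
  + 77.204.0.0/16 (H0) depth=16
  Q 77.204.10.201: descend 0100110111001100 ; hops seen [H0,H0] ; pick H0
  del 0.0.0.0/0 (clear depth 0)
  + 77.192.0.0/12 (H0) depth=12
  + 167.0.0.0/8 (H4) depth=8
  del 77.204.234.0/24 (clear depth 24)
  + 167.24.198.160/28 (H0) depth=28
  + 167.24.198.160/28 (H1) depth=28
  + 167.24.198.172/32 (H4) depth=32
  + 77.204.0.0/16 (H3) depth=16
  del 77.192.0.0/12 (clear depth 12)
  Q 69.7.105.15: descend 0100 ; hops seen [∅] ; pick no-route
  Q 167.24.198.161: descend 1010011100011000110001101010 ; hops seen [H1,H4,H2,H0,H1] ; pick H1

== LOOKUPS ==
["H0","H4","H0","H0","no-route","H1"]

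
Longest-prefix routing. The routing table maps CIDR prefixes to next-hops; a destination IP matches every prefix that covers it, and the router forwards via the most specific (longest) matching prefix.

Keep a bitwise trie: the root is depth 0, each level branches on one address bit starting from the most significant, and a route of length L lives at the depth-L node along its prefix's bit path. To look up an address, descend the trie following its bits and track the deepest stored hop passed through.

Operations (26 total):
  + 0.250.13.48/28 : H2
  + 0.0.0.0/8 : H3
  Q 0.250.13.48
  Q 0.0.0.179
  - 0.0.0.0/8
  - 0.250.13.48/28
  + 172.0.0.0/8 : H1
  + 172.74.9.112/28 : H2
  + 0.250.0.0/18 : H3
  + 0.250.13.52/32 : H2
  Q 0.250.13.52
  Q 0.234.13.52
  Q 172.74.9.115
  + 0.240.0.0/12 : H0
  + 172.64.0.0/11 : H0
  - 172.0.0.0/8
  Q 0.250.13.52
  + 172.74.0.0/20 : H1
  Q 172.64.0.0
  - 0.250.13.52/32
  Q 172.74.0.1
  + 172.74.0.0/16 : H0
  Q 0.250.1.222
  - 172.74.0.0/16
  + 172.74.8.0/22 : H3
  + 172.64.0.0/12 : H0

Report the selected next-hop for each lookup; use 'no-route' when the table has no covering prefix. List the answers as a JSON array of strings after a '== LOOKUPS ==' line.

Process each operation:
  + 0.250.13.48/28 (H2) depth=28
  + 0.0.0.0/8 (H3) depth=8
  ? 0.250.13.48  path d0:-→d1:-→d2:-→d3:-→d4:-→d5:-→d6:-→d7:-→d8:H3→d9:-→d10:-→d11:-→d12:-→d13:-→d14:-→d15:-→d16:-→d17:-→d18:-→d19:-→d20:-→d21:-→d22:-→d23:-→d24:-→d25:-→d26:-→d27:-→d28:H2  best=H2
  ? 0.0.0.179  path d0:-→d1:-→d2:-→d3:-→d4:-→d5:-→d6:-→d7:-→d8:H3  best=H3
  - 0.0.0.0/8 clear@8
  - 0.250.13.48/28 clear@28
  + 172.0.0.0/8 (H1) depth=8
  + 172.74.9.112/28 (H2) depth=28
  + 0.250.0.0/18 (H3) depth=18
  + 0.250.13.52/32 (H2) depth=32
  ? 0.250.13.52  path d0:-→d1:-→d2:-→d3:-→d4:-→d5:-→d6:-→d7:-→d8:-→d9:-→d10:-→d11:-→d12:-→d13:-→d14:-→d15:-→d16:-→d17:-→d18:H3→d19:-→d20:-→d21:-→d22:-→d23:-→d24:-→d25:-→d26:-→d27:-→d28:-→d29:-→d30:-→d31:-→d32:H2  best=H2
  ? 0.234.13.52  path d0:-→d1:-→d2:-→d3:-→d4:-→d5:-→d6:-→d7:-→d8:-→d9:-→d10:-→d11:-  best=no-route
  ? 172.74.9.115  path d0:-→d1:-→d2:-→d3:-→d4:-→d5:-→d6:-→d7:-→d8:H1→d9:-→d10:-→d11:-→d12:-→d13:-→d14:-→d15:-→d16:-→d17:-→d18:-→d19:-→d20:-→d21:-→d22:-→d23:-→d24:-→d25:-→d26:-→d27:-→d28:H2  best=H2
  + 0.240.0.0/12 (H0) depth=12
  + 172.64.0.0/11 (H0) depth=11
  - 172.0.0.0/8 clear@8
  ? 0.250.13.52  path d0:-→d1:-→d2:-→d3:-→d4:-→d5:-→d6:-→d7:-→d8:-→d9:-→d10:-→d11:-→d12:H0→d13:-→d14:-→d15:-→d16:-→d17:-→d18:H3→d19:-→d20:-→d21:-→d22:-→d23:-→d24:-→d25:-→d26:-→d27:-→d28:-→d29:-→d30:-→d31:-→d32:H2  best=H2
  + 172.74.0.0/20 (H1) depth=20
  ? 172.64.0.0  path d0:-→d1:-→d2:-→d3:-→d4:-→d5:-→d6:-→d7:-→d8:-→d9:-→d10:-→d11:H0→d12:-  best=H0
  - 0.250.13.52/32 clear@32
  ? 172.74.0.1  path d0:-→d1:-→d2:-→d3:-→d4:-→d5:-→d6:-→d7:-→d8:-→d9:-→d10:-→d11:H0→d12:-→d13:-→d14:-→d15:-→d16:-→d17:-→d18:-→d19:-→d20:H1  best=H1
  + 172.74.0.0/16 (H0) depth=16
  ? 0.250.1.222  path d0:-→d1:-→d2:-→d3:-→d4:-→d5:-→d6:-→d7:-→d8:-→d9:-→d10:-→d11:-→d12:H0→d13:-→d14:-→d15:-→d16:-→d17:-→d18:H3→d19:-→d20:-  best=H3
  - 172.74.0.0/16 clear@16
  + 172.74.8.0/22 (H3) depth=22
  + 172.64.0.0/12 (H0) depth=12

== LOOKUPS ==
["H2","H3","H2","no-route","H2","H2","H0","H1","H3"]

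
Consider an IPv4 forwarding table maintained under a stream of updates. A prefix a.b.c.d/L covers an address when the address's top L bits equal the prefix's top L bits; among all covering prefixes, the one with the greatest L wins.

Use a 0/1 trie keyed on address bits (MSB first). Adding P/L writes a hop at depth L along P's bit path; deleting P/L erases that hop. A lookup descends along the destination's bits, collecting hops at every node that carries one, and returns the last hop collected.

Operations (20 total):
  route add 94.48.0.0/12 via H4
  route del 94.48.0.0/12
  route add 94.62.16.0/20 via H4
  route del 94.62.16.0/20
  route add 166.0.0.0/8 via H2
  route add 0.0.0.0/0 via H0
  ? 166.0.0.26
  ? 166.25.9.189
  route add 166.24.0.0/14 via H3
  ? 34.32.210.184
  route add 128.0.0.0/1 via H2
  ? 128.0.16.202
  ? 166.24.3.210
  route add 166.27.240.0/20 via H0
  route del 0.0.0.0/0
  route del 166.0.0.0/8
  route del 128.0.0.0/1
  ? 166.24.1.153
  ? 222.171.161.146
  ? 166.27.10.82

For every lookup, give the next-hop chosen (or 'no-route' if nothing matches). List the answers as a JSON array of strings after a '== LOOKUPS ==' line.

Process each operation:
  + 94.48.0.0/12 (H4) depth=12
  del 94.48.0.0/12 (clear depth 12)
  + 94.62.16.0/20 (H4) depth=20
  del 94.62.16.0/20 (clear depth 20)
  + 166.0.0.0/8 (H2) depth=8
  + 0.0.0.0/0 (H0) depth=0
  ? 166.0.0.26  path d0:H0→d1:-→d2:-→d3:-→d4:-→d5:-→d6:-→d7:-→d8:H2  best=H2
  ? 166.25.9.189  path d0:H0→d1:-→d2:-→d3:-→d4:-→d5:-→d6:-→d7:-→d8:H2  best=H2
  + 166.24.0.0/14 (H3) depth=14
  ? 34.32.210.184  path d0:H0→d1:-  best=H0
  + 128.0.0.0/1 (H2) depth=1
  ? 128.0.16.202  path d0:H0→d1:H2→d2:-  best=H2
  ? 166.24.3.210  path d0:H0→d1:H2→d2:-→d3:-→d4:-→d5:-→d6:-→d7:-→d8:H2→d9:-→d10:-→d11:-→d12:-→d13:-→d14:H3  best=H3
  + 166.27.240.0/20 (H0) depth=20
  del 0.0.0.0/0 (clear depth 0)
  del 166.0.0.0/8 (clear depth 8)
  del 128.0.0.0/1 (clear depth 1)
  ? 166.24.1.153  path d0:-→d1:-→d2:-→d3:-→d4:-→d5:-→d6:-→d7:-→d8:-→d9:-→d10:-→d11:-→d12:-→d13:-→d14:H3  best=H3
  ? 222.171.161.146  path d0:-→d1:-  best=no-route
  ? 166.27.10.82  path d0:-→d1:-→d2:-→d3:-→d4:-→d5:-→d6:-→d7:-→d8:-→d9:-→d10:-→d11:-→d12:-→d13:-→d14:H3→d15:-→d16:-  best=H3

== LOOKUPS ==
["H2","H2","H0","H2","H3","H3","no-route","H3"]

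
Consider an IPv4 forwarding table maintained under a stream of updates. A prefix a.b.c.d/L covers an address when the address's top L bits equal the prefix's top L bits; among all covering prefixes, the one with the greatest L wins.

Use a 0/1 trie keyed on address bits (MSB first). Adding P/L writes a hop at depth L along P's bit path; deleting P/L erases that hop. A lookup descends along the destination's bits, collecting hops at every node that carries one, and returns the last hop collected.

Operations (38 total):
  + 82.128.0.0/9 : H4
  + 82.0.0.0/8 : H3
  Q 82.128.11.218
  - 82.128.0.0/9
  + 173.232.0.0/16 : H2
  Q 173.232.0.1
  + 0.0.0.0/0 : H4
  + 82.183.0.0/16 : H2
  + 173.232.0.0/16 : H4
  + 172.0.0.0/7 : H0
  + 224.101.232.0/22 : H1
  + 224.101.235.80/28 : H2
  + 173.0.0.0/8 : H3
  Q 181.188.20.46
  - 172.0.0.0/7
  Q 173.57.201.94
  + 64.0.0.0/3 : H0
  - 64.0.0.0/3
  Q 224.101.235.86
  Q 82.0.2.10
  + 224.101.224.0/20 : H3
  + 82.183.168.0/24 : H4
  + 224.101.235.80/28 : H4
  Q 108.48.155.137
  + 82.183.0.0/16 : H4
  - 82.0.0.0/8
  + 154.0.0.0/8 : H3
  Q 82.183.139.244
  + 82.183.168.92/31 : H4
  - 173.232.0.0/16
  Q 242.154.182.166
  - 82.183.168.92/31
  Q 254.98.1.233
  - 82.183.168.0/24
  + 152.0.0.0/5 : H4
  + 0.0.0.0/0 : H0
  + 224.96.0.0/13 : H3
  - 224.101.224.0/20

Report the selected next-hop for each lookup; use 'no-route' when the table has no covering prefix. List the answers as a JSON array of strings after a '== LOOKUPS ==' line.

Process each operation:
  add 82.128.0.0/9 -> H4 at depth 9
  add 82.0.0.0/8 -> H3 at depth 8
  Q 82.128.11.218: descend 010100101 ; hops seen [H3,H4] ; pick H4
  del 82.128.0.0/9 (clear depth 9)
  add 173.232.0.0/16 -> H2 at depth 16
  Q 173.232.0.1: descend 1010110111101000 ; hops seen [H2] ; pick H2
  add 0.0.0.0/0 -> H4 at depth 0
  add 82.183.0.0/16 -> H2 at depth 16
  add 173.232.0.0/16 -> H4 at depth 16
  add 172.0.0.0/7 -> H0 at depth 7
  add 224.101.232.0/22 -> H1 at depth 22
  add 224.101.235.80/28 -> H2 at depth 28
  add 173.0.0.0/8 -> H3 at depth 8
  Q 181.188.20.46: descend 101 ; hops seen [H4] ; pick H4
  del 172.0.0.0/7 (clear depth 7)
  Q 173.57.201.94: descend 10101101 ; hops seen [H4,H3] ; pick H3
  add 64.0.0.0/3 -> H0 at depth 3
  del 64.0.0.0/3 (clear depth 3)
  Q 224.101.235.86: descend 1110000001100101111010110101 ; hops seen [H4,H1,H2] ; pick H2
  Q 82.0.2.10: descend 01010010 ; hops seen [H4,H3] ; pick H3
  add 224.101.224.0/20 -> H3 at depth 20
  add 82.183.168.0/24 -> H4 at depth 24
  add 224.101.235.80/28 -> H4 at depth 28
  Q 108.48.155.137: descend 01 ; hops seen [H4] ; pick H4
  add 82.183.0.0/16 -> H4 at depth 16
  del 82.0.0.0/8 (clear depth 8)
  add 154.0.0.0/8 -> H3 at depth 8
  Q 82.183.139.244: descend 010100101011011110 ; hops seen [H4,H4] ; pick H4
  add 82.183.168.92/31 -> H4 at depth 31
  del 173.232.0.0/16 (clear depth 16)
  Q 242.154.182.166: descend 111 ; hops seen [H4] ; pick H4
  del 82.183.168.92/31 (clear depth 31)
  Q 254.98.1.233: descend 111 ; hops seen [H4] ; pick H4
  del 82.183.168.0/24 (clear depth 24)
  add 152.0.0.0/5 -> H4 at depth 5
  add 0.0.0.0/0 -> H0 at depth 0
  add 224.96.0.0/13 -> H3 at depth 13
  del 224.101.224.0/20 (clear depth 20)

== LOOKUPS ==
["H4","H2","H4","H3","H2","H3","H4","H4","H4","H4"]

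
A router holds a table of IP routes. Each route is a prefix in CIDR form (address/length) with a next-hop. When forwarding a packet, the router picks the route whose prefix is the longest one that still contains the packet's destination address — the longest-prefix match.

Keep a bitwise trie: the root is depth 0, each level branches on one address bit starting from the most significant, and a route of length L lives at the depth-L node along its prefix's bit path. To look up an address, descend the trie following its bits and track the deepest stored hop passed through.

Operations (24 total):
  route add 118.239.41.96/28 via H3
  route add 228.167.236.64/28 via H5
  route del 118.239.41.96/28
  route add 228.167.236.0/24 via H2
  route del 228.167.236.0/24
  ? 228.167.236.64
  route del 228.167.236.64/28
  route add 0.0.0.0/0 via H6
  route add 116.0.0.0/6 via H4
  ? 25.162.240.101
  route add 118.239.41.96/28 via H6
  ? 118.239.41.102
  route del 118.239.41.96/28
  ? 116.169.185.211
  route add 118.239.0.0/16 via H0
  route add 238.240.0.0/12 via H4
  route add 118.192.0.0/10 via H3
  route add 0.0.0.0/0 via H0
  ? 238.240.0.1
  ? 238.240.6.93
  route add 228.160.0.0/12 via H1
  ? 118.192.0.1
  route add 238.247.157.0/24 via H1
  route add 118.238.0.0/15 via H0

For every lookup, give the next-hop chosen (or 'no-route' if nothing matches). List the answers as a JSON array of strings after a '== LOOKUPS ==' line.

Apply in order:
  + 118.239.41.96/28 (H3) depth=28
  + 228.167.236.64/28 (H5) depth=28
  - 118.239.41.96/28 clear@28
  + 228.167.236.0/24 (H2) depth=24
  - 228.167.236.0/24 clear@24
  lookup 228.167.236.64: bits 1110010010100111111011000100 walk d0:-→d1:-→d2:-→d3:-→d4:-→d5:-→d6:-→d7:-→d8:-→d9:-→d10:-→d11:-→d12:-→d13:-→d14:-→d15:-→d16:-→d17:-→d18:-→d19:-→d20:-→d21:-→d22:-→d23:-→d24:-→d25:-→d26:-→d27:-→d28:H5 -> H5
  - 228.167.236.64/28 clear@28
  + 0.0.0.0/0 (H6) depth=0
  + 116.0.0.0/6 (H4) depth=6
  lookup 25.162.240.101: bits 0 walk d0:H6→d1:- -> H6
  + 118.239.41.96/28 (H6) depth=28
  lookup 118.239.41.102: bits 0111011011101111001010010110 walk d0:H6→d1:-→d2:-→d3:-→d4:-→d5:-→d6:H4→d7:-→d8:-→d9:-→d10:-→d11:-→d12:-→d13:-→d14:-→d15:-→d16:-→d17:-→d18:-→d19:-→d20:-→d21:-→d22:-→d23:-→d24:-→d25:-→d26:-→d27:-→d28:H6 -> H6
  - 118.239.41.96/28 clear@28
  lookup 116.169.185.211: bits 011101 walk d0:H6→d1:-→d2:-→d3:-→d4:-→d5:-→d6:H4 -> H4
  + 118.239.0.0/16 (H0) depth=16
  + 238.240.0.0/12 (H4) depth=12
  + 118.192.0.0/10 (H3) depth=10
  + 0.0.0.0/0 (H0) depth=0
  lookup 238.240.0.1: bits 111011101111 walk d0:H0→d1:-→d2:-→d3:-→d4:-→d5:-→d6:-→d7:-→d8:-→d9:-→d10:-→d11:-→d12:H4 -> H4
  lookup 238.240.6.93: bits 111011101111 walk d0:H0→d1:-→d2:-→d3:-→d4:-→d5:-→d6:-→d7:-→d8:-→d9:-→d10:-→d11:-→d12:H4 -> H4
  + 228.160.0.0/12 (H1) depth=12
  lookup 118.192.0.1: bits 0111011011 walk d0:H0→d1:-→d2:-→d3:-→d4:-→d5:-→d6:H4→d7:-→d8:-→d9:-→d10:H3 -> H3
  + 238.247.157.0/24 (H1) depth=24
  + 118.238.0.0/15 (H0) depth=15

== LOOKUPS ==
["H5","H6","H6","H4","H4","H4","H3"]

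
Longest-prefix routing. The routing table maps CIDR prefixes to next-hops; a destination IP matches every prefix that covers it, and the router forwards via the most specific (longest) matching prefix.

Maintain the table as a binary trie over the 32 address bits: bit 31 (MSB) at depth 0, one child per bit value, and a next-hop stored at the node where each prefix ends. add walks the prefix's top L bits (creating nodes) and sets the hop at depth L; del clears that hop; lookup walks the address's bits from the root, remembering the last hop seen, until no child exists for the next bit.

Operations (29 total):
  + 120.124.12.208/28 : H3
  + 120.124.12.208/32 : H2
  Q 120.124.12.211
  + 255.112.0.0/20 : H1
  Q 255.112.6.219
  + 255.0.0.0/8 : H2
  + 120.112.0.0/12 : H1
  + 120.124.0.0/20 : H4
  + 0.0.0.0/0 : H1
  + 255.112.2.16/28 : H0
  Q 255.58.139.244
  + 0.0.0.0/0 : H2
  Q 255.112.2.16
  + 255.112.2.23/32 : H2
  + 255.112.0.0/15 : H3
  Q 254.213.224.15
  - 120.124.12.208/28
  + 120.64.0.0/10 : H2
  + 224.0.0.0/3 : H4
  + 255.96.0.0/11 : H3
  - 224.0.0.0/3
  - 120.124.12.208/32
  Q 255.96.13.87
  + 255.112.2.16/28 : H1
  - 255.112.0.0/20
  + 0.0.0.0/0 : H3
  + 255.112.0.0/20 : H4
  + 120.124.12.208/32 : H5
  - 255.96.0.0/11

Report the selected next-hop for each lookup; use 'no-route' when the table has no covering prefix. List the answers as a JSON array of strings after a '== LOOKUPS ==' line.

Process each operation:
  + 120.124.12.208/28 (H3) depth=28
  + 120.124.12.208/32 (H2) depth=32
  ? 120.124.12.211  path d0:-→d1:-→d2:-→d3:-→d4:-→d5:-→d6:-→d7:-→d8:-→d9:-→d10:-→d11:-→d12:-→d13:-→d14:-→d15:-→d16:-→d17:-→d18:-→d19:-→d20:-→d21:-→d22:-→d23:-→d24:-→d25:-→d26:-→d27:-→d28:H3→d29:-→d30:-  best=H3
  + 255.112.0.0/20 (H1) depth=20
  ? 255.112.6.219  path d0:-→d1:-→d2:-→d3:-→d4:-→d5:-→d6:-→d7:-→d8:-→d9:-→d10:-→d11:-→d12:-→d13:-→d14:-→d15:-→d16:-→d17:-→d18:-→d19:-→d20:H1  best=H1
  + 255.0.0.0/8 (H2) depth=8
  + 120.112.0.0/12 (H1) depth=12
  + 120.124.0.0/20 (H4) depth=20
  + 0.0.0.0/0 (H1) depth=0
  + 255.112.2.16/28 (H0) depth=28
  ? 255.58.139.244  path d0:H1→d1:-→d2:-→d3:-→d4:-→d5:-→d6:-→d7:-→d8:H2→d9:-  best=H2
  + 0.0.0.0/0 (H2) depth=0
  ? 255.112.2.16  path d0:H2→d1:-→d2:-→d3:-→d4:-→d5:-→d6:-→d7:-→d8:H2→d9:-→d10:-→d11:-→d12:-→d13:-→d14:-→d15:-→d16:-→d17:-→d18:-→d19:-→d20:H1→d21:-→d22:-→d23:-→d24:-→d25:-→d26:-→d27:-→d28:H0  best=H0
  + 255.112.2.23/32 (H2) depth=32
  + 255.112.0.0/15 (H3) depth=15
  ? 254.213.224.15  path d0:H2→d1:-→d2:-→d3:-→d4:-→d5:-→d6:-→d7:-  best=H2
  - 120.124.12.208/28 clear@28
  + 120.64.0.0/10 (H2) depth=10
  + 224.0.0.0/3 (H4) depth=3
  + 255.96.0.0/11 (H3) depth=11
  - 224.0.0.0/3 clear@3
  - 120.124.12.208/32 clear@32
  ? 255.96.13.87  path d0:H2→d1:-→d2:-→d3:-→d4:-→d5:-→d6:-→d7:-→d8:H2→d9:-→d10:-→d11:H3  best=H3
  + 255.112.2.16/28 (H1) depth=28
  - 255.112.0.0/20 clear@20
  + 0.0.0.0/0 (H3) depth=0
  + 255.112.0.0/20 (H4) depth=20
  + 120.124.12.208/32 (H5) depth=32
  - 255.96.0.0/11 clear@11

== LOOKUPS ==
["H3","H1","H2","H0","H2","H3"]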